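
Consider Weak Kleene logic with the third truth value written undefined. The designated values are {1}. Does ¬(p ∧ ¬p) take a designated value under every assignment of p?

No

Countermodel: p=undefined gives undefined, which is not designated.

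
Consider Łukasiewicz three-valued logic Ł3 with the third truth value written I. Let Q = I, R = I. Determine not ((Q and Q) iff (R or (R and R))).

⊥

Q and Q = I and I = I
R and R = I and I = I
R or (R and R) = I or I = I
(Q and Q) iff (R or (R and R)) = I iff I = ⊤
not ((Q and Q) iff (R or (R and R))) = not ⊤ = ⊥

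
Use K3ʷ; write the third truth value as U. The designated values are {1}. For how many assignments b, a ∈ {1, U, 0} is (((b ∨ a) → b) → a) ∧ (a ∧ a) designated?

Designated under: (b=1, a=1); (b=0, a=1).

2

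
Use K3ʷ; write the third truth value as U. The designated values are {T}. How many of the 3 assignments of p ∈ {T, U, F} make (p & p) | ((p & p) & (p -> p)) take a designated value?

p=T: T ✓
p=U: U ·
p=F: F ·

1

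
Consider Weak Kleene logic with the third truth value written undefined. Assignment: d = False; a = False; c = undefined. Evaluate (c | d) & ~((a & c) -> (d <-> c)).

undefined

c | d = undefined | False = undefined
a & c = False & undefined = undefined
d <-> c = False <-> undefined = undefined
(a & c) -> (d <-> c) = undefined -> undefined = undefined
~((a & c) -> (d <-> c)) = ~undefined = undefined
(c | d) & ~((a & c) -> (d <-> c)) = undefined & undefined = undefined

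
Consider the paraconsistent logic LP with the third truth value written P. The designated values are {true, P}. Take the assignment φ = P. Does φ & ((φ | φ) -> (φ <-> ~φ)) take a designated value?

φ | φ = P | P = P
~φ = ~P = P
φ <-> ~φ = P <-> P = P
(φ | φ) -> (φ <-> ~φ) = P -> P = P
φ & ((φ | φ) -> (φ <-> ~φ)) = P & P = P
P ∈ {true, P}.

Yes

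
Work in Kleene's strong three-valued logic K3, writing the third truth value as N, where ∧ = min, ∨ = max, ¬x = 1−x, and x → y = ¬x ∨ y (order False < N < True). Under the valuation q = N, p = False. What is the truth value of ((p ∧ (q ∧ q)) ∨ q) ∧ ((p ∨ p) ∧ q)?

False

q ∧ q = N ∧ N = N
p ∧ (q ∧ q) = False ∧ N = False
(p ∧ (q ∧ q)) ∨ q = False ∨ N = N
p ∨ p = False ∨ False = False
(p ∨ p) ∧ q = False ∧ N = False
((p ∧ (q ∧ q)) ∨ q) ∧ ((p ∨ p) ∧ q) = N ∧ False = False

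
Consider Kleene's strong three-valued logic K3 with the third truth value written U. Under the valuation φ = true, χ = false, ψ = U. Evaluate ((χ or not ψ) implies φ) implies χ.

not ψ = not U = U
χ or not ψ = false or U = U
(χ or not ψ) implies φ = U implies true = true
((χ or not ψ) implies φ) implies χ = true implies false = false

false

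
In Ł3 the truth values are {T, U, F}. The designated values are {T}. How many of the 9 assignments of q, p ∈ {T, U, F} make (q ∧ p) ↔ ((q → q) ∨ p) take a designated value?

1

Designated under: (q=T, p=T).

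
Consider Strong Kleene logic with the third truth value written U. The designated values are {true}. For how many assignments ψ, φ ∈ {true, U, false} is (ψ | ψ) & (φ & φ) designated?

1

Designated under: (ψ=true, φ=true).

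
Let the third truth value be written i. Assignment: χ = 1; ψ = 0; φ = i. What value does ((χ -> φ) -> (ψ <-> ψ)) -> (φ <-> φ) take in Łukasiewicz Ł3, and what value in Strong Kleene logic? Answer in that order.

1; i

In Łukasiewicz Ł3: χ -> φ = 1 -> i = i
ψ <-> ψ = 0 <-> 0 = 1
(χ -> φ) -> (ψ <-> ψ) = i -> 1 = 1
φ <-> φ = i <-> i = 1
((χ -> φ) -> (ψ <-> ψ)) -> (φ <-> φ) = 1 -> 1 = 1
In Strong Kleene logic: χ -> φ = 1 -> i = i  [~1 | i]
ψ <-> ψ = 0 <-> 0 = 1
(χ -> φ) -> (ψ <-> ψ) = i -> 1 = 1
φ <-> φ = i <-> i = i
((χ -> φ) -> (ψ <-> ψ)) -> (φ <-> φ) = 1 -> i = i
They differ because Łukasiewicz Ł3 and Strong Kleene logic treat i differently under implication.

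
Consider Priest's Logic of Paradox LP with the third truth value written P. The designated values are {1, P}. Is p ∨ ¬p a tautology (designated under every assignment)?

Every assignment of p over {1, P, 0} gives a value in {1, P}.
In particular, with p=P: p ∨ ¬p = P.

Yes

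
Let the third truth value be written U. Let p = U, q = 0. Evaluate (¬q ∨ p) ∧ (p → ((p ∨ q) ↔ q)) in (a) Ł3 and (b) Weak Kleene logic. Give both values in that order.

1; U

In Ł3: ¬q = ¬0 = 1
¬q ∨ p = 1 ∨ U = 1
p ∨ q = U ∨ 0 = U
(p ∨ q) ↔ q = U ↔ 0 = U  [1 − |½−0|]
p → ((p ∨ q) ↔ q) = U → U = 1
(¬q ∨ p) ∧ (p → ((p ∨ q) ↔ q)) = 1 ∧ 1 = 1
In Weak Kleene logic: ¬q = ¬0 = 1
¬q ∨ p = 1 ∨ U = U
p ∨ q = U ∨ 0 = U
(p ∨ q) ↔ q = U ↔ 0 = U
p → ((p ∨ q) ↔ q) = U → U = U
(¬q ∨ p) ∧ (p → ((p ∨ q) ↔ q)) = U ∧ U = U
They differ because Ł3 and Weak Kleene logic treat U differently under the binary connectives.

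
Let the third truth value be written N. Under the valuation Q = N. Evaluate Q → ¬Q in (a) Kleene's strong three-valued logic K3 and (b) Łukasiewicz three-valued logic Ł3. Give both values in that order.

N; ⊤

In Kleene's strong three-valued logic K3: ¬Q = ¬N = N
Q → ¬Q = N → N = N  [¬N ∨ N]
In Łukasiewicz three-valued logic Ł3: ¬Q = ¬N = N
Q → ¬Q = N → N = ⊤  [min(1, 1−½+½)]
They differ because Kleene's strong three-valued logic K3 and Łukasiewicz three-valued logic Ł3 treat N differently under implication.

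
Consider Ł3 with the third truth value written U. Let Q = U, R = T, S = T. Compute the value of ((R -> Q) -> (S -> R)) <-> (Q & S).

U

R -> Q = T -> U = U  [min(1, 1−1+½)]
S -> R = T -> T = T
(R -> Q) -> (S -> R) = U -> T = T
Q & S = U & T = U
((R -> Q) -> (S -> R)) <-> (Q & S) = T <-> U = U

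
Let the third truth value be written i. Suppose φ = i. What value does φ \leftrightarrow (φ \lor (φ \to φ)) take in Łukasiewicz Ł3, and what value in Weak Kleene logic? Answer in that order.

In Łukasiewicz Ł3: φ \to φ = i \to i = true
φ \lor (φ \to φ) = i \lor true = true
φ \leftrightarrow (φ \lor (φ \to φ)) = i \leftrightarrow true = i
In Weak Kleene logic: φ \to φ = i \to i = i  [any arg is the third value ⇒ result is the third value]
φ \lor (φ \to φ) = i \lor i = i
φ \leftrightarrow (φ \lor (φ \to φ)) = i \leftrightarrow i = i

i; i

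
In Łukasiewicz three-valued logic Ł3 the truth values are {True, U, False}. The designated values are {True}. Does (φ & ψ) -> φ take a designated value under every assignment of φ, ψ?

Every assignment of φ, ψ over {True, U, False} gives a value in {True}.
In particular, with φ=U, ψ=U: (φ & ψ) -> φ = True.

Yes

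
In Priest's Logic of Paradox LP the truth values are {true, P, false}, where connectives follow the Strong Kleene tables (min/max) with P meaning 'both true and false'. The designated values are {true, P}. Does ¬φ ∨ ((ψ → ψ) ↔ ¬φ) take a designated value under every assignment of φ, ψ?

Countermodel: φ=true, ψ=true gives false, which is not designated.

No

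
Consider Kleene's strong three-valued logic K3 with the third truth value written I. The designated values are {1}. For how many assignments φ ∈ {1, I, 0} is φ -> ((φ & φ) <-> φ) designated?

φ=1: 1 ✓
φ=I: I ·
φ=0: 1 ✓

2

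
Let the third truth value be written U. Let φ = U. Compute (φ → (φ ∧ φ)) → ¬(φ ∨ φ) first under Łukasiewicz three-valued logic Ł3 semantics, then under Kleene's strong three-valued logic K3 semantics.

U; U

In Łukasiewicz three-valued logic Ł3: φ ∧ φ = U ∧ U = U
φ → (φ ∧ φ) = U → U = T
φ ∨ φ = U ∨ U = U
¬(φ ∨ φ) = ¬U = U
(φ → (φ ∧ φ)) → ¬(φ ∨ φ) = T → U = U
In Kleene's strong three-valued logic K3: φ ∧ φ = U ∧ U = U
φ → (φ ∧ φ) = U → U = U  [¬U ∨ U]
φ ∨ φ = U ∨ U = U
¬(φ ∨ φ) = ¬U = U
(φ → (φ ∧ φ)) → ¬(φ ∨ φ) = U → U = U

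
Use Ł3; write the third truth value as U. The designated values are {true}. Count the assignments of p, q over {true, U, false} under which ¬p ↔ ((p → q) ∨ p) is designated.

4

Designated under: (p=U, q=false); (p=false, q=true); (p=false, q=U); (p=false, q=false).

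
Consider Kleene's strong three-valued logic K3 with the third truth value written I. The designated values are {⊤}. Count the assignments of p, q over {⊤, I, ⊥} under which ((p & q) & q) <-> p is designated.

Designated under: (p=⊤, q=⊤); (p=⊥, q=⊤); (p=⊥, q=I); (p=⊥, q=⊥).

4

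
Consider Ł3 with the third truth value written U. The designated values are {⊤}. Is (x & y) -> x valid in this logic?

Every assignment of x, y over {⊤, U, ⊥} gives a value in {⊤}.
In particular, with x=U, y=U: (x & y) -> x = ⊤.

Yes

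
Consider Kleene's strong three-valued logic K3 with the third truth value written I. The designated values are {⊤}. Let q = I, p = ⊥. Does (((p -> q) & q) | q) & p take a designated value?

p -> q = ⊥ -> I = ⊤
(p -> q) & q = ⊤ & I = I
((p -> q) & q) | q = I | I = I
(((p -> q) & q) | q) & p = I & ⊥ = ⊥
⊥ ∉ {⊤}.

No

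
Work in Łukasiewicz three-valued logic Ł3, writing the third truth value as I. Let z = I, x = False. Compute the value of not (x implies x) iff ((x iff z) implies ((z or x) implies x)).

False

x implies x = False implies False = True
not (x implies x) = not True = False
x iff z = False iff I = I
z or x = I or False = I
(z or x) implies x = I implies False = I
(x iff z) implies ((z or x) implies x) = I implies I = True
not (x implies x) iff ((x iff z) implies ((z or x) implies x)) = False iff True = False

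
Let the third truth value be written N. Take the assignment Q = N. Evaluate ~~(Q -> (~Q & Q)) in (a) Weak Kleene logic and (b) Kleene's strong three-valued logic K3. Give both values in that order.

N; N

In Weak Kleene logic: ~Q = ~N = N
~Q & Q = N & N = N
Q -> (~Q & Q) = N -> N = N  [any arg is the third value ⇒ result is the third value]
~(Q -> (~Q & Q)) = ~N = N
~~(Q -> (~Q & Q)) = ~N = N
In Kleene's strong three-valued logic K3: ~Q = ~N = N
~Q & Q = N & N = N
Q -> (~Q & Q) = N -> N = N  [~N | N]
~(Q -> (~Q & Q)) = ~N = N
~~(Q -> (~Q & Q)) = ~N = N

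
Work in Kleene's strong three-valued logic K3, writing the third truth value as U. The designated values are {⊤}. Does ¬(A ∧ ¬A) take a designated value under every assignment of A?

Countermodel: A=U gives U, which is not designated.

No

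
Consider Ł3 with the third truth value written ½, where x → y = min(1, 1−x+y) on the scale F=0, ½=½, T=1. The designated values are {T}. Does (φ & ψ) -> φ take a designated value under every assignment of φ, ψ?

Every assignment of φ, ψ over {T, ½, F} gives a value in {T}.
In particular, with φ=½, ψ=½: (φ & ψ) -> φ = T.

Yes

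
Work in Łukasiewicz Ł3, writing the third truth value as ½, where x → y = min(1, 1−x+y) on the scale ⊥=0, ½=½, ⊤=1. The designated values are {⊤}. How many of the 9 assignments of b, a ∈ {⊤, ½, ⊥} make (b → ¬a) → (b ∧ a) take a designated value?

Designated under: (b=⊤, a=⊤); (b=⊤, a=½); (b=½, a=⊤).

3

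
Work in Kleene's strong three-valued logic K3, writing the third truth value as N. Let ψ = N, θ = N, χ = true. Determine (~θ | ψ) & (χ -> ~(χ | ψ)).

~θ = ~N = N
~θ | ψ = N | N = N
χ | ψ = true | N = true
~(χ | ψ) = ~true = false
χ -> ~(χ | ψ) = true -> false = false
(~θ | ψ) & (χ -> ~(χ | ψ)) = N & false = false

false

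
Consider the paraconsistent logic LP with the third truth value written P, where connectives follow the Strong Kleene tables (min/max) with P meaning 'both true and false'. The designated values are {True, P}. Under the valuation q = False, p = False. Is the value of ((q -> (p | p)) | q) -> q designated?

No

p | p = False | False = False
q -> (p | p) = False -> False = True
(q -> (p | p)) | q = True | False = True
((q -> (p | p)) | q) -> q = True -> False = False
False ∉ {True, P}.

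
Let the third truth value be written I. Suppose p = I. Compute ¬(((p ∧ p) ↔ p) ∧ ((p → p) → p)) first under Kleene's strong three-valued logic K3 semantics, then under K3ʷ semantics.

In Kleene's strong three-valued logic K3: p ∧ p = I ∧ I = I
(p ∧ p) ↔ p = I ↔ I = I
p → p = I → I = I
(p → p) → p = I → I = I
((p ∧ p) ↔ p) ∧ ((p → p) → p) = I ∧ I = I
¬(((p ∧ p) ↔ p) ∧ ((p → p) → p)) = ¬I = I
In K3ʷ: p ∧ p = I ∧ I = I
(p ∧ p) ↔ p = I ↔ I = I
p → p = I → I = I
(p → p) → p = I → I = I
((p ∧ p) ↔ p) ∧ ((p → p) → p) = I ∧ I = I
¬(((p ∧ p) ↔ p) ∧ ((p → p) → p)) = ¬I = I

I; I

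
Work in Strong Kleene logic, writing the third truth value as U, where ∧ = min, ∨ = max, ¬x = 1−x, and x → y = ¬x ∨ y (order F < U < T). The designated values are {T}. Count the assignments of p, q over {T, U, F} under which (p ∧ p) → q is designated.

5

Of the 9 assignments, 5 give a value in {T}.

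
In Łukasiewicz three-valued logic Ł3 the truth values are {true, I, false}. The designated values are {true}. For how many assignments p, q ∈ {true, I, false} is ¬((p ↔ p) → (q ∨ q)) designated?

3

Designated under: (p=true, q=false); (p=I, q=false); (p=false, q=false).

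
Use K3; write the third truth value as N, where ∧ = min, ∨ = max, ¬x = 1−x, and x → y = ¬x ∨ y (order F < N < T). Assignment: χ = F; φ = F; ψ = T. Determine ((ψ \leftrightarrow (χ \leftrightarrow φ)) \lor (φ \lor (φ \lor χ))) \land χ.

F

χ \leftrightarrow φ = F \leftrightarrow F = T
ψ \leftrightarrow (χ \leftrightarrow φ) = T \leftrightarrow T = T
φ \lor χ = F \lor F = F
φ \lor (φ \lor χ) = F \lor F = F
(ψ \leftrightarrow (χ \leftrightarrow φ)) \lor (φ \lor (φ \lor χ)) = T \lor F = T
((ψ \leftrightarrow (χ \leftrightarrow φ)) \lor (φ \lor (φ \lor χ))) \land χ = T \land F = F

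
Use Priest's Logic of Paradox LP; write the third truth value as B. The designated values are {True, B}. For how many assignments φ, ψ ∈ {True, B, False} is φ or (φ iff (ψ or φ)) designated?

8

Of the 9 assignments, 8 give a value in {True, B}.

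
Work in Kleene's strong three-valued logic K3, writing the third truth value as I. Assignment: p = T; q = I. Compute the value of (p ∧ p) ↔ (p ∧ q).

I

p ∧ p = T ∧ T = T
p ∧ q = T ∧ I = I
(p ∧ p) ↔ (p ∧ q) = T ↔ I = I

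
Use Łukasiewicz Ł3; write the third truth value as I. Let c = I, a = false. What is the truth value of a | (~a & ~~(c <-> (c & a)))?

~a = ~false = true
c & a = I & false = false
c <-> (c & a) = I <-> false = I  [1 − |½−0|]
~(c <-> (c & a)) = ~I = I
~~(c <-> (c & a)) = ~I = I
~a & ~~(c <-> (c & a)) = true & I = I
a | (~a & ~~(c <-> (c & a))) = false | I = I

I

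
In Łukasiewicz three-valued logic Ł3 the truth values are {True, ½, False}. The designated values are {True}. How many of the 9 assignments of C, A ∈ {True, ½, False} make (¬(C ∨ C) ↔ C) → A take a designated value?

7

Of the 9 assignments, 7 give a value in {True}.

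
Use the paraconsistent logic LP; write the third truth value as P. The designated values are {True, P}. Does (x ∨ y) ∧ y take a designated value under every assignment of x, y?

No

Countermodel: x=True, y=False gives False, which is not designated.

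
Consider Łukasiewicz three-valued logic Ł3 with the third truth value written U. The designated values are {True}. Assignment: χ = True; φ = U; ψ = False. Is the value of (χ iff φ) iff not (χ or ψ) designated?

No

χ iff φ = True iff U = U
χ or ψ = True or False = True
not (χ or ψ) = not True = False
(χ iff φ) iff not (χ or ψ) = U iff False = U
U ∉ {True}.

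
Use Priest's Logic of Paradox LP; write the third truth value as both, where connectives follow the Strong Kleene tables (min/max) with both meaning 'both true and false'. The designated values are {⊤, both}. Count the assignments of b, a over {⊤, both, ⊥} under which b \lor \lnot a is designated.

Of the 9 assignments, 8 give a value in {⊤, both}.

8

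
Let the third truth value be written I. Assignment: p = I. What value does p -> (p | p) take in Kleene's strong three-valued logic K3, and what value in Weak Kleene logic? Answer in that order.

In Kleene's strong three-valued logic K3: p | p = I | I = I
p -> (p | p) = I -> I = I  [~I | I]
In Weak Kleene logic: p | p = I | I = I
p -> (p | p) = I -> I = I  [any arg is the third value ⇒ result is the third value]

I; I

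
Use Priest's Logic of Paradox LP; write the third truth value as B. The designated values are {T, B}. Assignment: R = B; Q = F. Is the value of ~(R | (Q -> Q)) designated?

No

Q -> Q = F -> F = T
R | (Q -> Q) = B | T = T
~(R | (Q -> Q)) = ~T = F
F ∉ {T, B}.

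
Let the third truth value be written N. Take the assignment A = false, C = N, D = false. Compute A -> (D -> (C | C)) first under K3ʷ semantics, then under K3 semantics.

N; true

In K3ʷ: C | C = N | N = N
D -> (C | C) = false -> N = N  [any arg is the third value ⇒ result is the third value]
A -> (D -> (C | C)) = false -> N = N
In K3: C | C = N | N = N
D -> (C | C) = false -> N = true  [~false | N]
A -> (D -> (C | C)) = false -> true = true
They differ because K3ʷ and K3 treat N differently under the binary connectives.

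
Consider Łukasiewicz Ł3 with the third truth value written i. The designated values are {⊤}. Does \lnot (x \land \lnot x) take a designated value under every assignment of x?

Countermodel: x=i gives i, which is not designated.

No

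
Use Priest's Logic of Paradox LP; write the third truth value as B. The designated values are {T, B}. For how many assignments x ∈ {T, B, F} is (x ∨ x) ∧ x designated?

x=T: T ✓
x=B: B ✓
x=F: F ·

2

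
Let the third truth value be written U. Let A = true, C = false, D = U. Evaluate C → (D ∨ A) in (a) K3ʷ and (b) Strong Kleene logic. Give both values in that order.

U; true

In K3ʷ: D ∨ A = U ∨ true = U
C → (D ∨ A) = false → U = U  [any arg is the third value ⇒ result is the third value]
In Strong Kleene logic: D ∨ A = U ∨ true = true
C → (D ∨ A) = false → true = true
They differ because K3ʷ and Strong Kleene logic treat U differently under the binary connectives.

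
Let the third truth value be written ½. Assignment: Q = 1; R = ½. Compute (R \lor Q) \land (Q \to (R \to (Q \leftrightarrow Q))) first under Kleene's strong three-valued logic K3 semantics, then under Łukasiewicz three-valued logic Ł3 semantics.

1; 1

In Kleene's strong three-valued logic K3: R \lor Q = ½ \lor 1 = 1
Q \leftrightarrow Q = 1 \leftrightarrow 1 = 1
R \to (Q \leftrightarrow Q) = ½ \to 1 = 1  [\lnot ½ \lor 1]
Q \to (R \to (Q \leftrightarrow Q)) = 1 \to 1 = 1
(R \lor Q) \land (Q \to (R \to (Q \leftrightarrow Q))) = 1 \land 1 = 1
In Łukasiewicz three-valued logic Ł3: R \lor Q = ½ \lor 1 = 1
Q \leftrightarrow Q = 1 \leftrightarrow 1 = 1
R \to (Q \leftrightarrow Q) = ½ \to 1 = 1  [min(1, 1−½+1)]
Q \to (R \to (Q \leftrightarrow Q)) = 1 \to 1 = 1
(R \lor Q) \land (Q \to (R \to (Q \leftrightarrow Q))) = 1 \land 1 = 1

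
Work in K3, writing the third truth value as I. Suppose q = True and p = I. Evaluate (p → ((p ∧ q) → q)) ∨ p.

p ∧ q = I ∧ True = I
(p ∧ q) → q = I → True = True  [¬I ∨ True]
p → ((p ∧ q) → q) = I → True = True
(p → ((p ∧ q) → q)) ∨ p = True ∨ I = True

True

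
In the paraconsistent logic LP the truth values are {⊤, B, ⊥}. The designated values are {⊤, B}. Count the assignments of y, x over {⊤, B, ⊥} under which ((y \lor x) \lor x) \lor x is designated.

Of the 9 assignments, 8 give a value in {⊤, B}.

8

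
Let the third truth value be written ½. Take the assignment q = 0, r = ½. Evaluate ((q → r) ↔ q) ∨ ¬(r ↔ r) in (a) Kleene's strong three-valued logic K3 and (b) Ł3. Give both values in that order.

½; 0

In Kleene's strong three-valued logic K3: q → r = 0 → ½ = 1  [¬0 ∨ ½]
(q → r) ↔ q = 1 ↔ 0 = 0
r ↔ r = ½ ↔ ½ = ½
¬(r ↔ r) = ¬½ = ½
((q → r) ↔ q) ∨ ¬(r ↔ r) = 0 ∨ ½ = ½
In Ł3: q → r = 0 → ½ = 1
(q → r) ↔ q = 1 ↔ 0 = 0
r ↔ r = ½ ↔ ½ = 1
¬(r ↔ r) = ¬1 = 0
((q → r) ↔ q) ∨ ¬(r ↔ r) = 0 ∨ 0 = 0
They differ because Kleene's strong three-valued logic K3 and Ł3 treat ½ differently under implication.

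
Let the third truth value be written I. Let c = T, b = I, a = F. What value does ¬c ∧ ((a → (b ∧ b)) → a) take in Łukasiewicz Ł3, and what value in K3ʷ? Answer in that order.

F; I

In Łukasiewicz Ł3: ¬c = ¬T = F
b ∧ b = I ∧ I = I
a → (b ∧ b) = F → I = T  [min(1, 1−0+½)]
(a → (b ∧ b)) → a = T → F = F
¬c ∧ ((a → (b ∧ b)) → a) = F ∧ F = F
In K3ʷ: ¬c = ¬T = F
b ∧ b = I ∧ I = I
a → (b ∧ b) = F → I = I
(a → (b ∧ b)) → a = I → F = I
¬c ∧ ((a → (b ∧ b)) → a) = F ∧ I = I
They differ because Łukasiewicz Ł3 and K3ʷ treat I differently under the binary connectives.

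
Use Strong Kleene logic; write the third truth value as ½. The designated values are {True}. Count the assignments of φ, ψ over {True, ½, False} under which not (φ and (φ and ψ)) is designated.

5

Of the 9 assignments, 5 give a value in {True}.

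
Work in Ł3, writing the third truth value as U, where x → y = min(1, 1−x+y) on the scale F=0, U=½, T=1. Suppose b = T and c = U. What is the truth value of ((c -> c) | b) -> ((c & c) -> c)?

T

c -> c = U -> U = T
(c -> c) | b = T | T = T
c & c = U & U = U
(c & c) -> c = U -> U = T
((c -> c) | b) -> ((c & c) -> c) = T -> T = T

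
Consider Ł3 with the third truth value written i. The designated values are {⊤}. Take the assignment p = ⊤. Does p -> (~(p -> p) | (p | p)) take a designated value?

p -> p = ⊤ -> ⊤ = ⊤
~(p -> p) = ~⊤ = ⊥
p | p = ⊤ | ⊤ = ⊤
~(p -> p) | (p | p) = ⊥ | ⊤ = ⊤
p -> (~(p -> p) | (p | p)) = ⊤ -> ⊤ = ⊤
⊤ ∈ {⊤}.

Yes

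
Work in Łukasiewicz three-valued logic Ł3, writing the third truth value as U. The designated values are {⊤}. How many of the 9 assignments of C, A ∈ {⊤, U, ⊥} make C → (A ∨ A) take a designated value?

6

Of the 9 assignments, 6 give a value in {⊤}.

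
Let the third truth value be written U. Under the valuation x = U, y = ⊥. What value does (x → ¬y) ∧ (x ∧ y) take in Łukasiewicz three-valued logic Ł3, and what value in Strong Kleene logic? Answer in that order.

⊥; ⊥

In Łukasiewicz three-valued logic Ł3: ¬y = ¬⊥ = ⊤
x → ¬y = U → ⊤ = ⊤  [min(1, 1−½+1)]
x ∧ y = U ∧ ⊥ = ⊥
(x → ¬y) ∧ (x ∧ y) = ⊤ ∧ ⊥ = ⊥
In Strong Kleene logic: ¬y = ¬⊥ = ⊤
x → ¬y = U → ⊤ = ⊤
x ∧ y = U ∧ ⊥ = ⊥
(x → ¬y) ∧ (x ∧ y) = ⊤ ∧ ⊥ = ⊥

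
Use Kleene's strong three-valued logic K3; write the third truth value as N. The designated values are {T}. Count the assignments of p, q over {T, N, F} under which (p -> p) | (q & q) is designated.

7

Of the 9 assignments, 7 give a value in {T}.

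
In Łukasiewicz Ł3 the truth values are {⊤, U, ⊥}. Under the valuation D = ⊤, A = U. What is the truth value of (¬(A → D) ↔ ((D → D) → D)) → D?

⊤

A → D = U → ⊤ = ⊤  [min(1, 1−½+1)]
¬(A → D) = ¬⊤ = ⊥
D → D = ⊤ → ⊤ = ⊤
(D → D) → D = ⊤ → ⊤ = ⊤
¬(A → D) ↔ ((D → D) → D) = ⊥ ↔ ⊤ = ⊥
(¬(A → D) ↔ ((D → D) → D)) → D = ⊥ → ⊤ = ⊤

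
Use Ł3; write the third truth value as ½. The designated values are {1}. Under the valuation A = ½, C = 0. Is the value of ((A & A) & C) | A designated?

No

A & A = ½ & ½ = ½
(A & A) & C = ½ & 0 = 0
((A & A) & C) | A = 0 | ½ = ½
½ ∉ {1}.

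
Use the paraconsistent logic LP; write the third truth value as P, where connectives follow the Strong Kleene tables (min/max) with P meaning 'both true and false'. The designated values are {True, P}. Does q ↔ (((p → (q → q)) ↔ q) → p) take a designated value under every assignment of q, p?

No

Countermodel: q=True, p=False gives False, which is not designated.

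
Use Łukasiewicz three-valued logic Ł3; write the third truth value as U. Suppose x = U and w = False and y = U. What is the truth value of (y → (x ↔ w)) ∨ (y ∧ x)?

True

x ↔ w = U ↔ False = U
y → (x ↔ w) = U → U = True
y ∧ x = U ∧ U = U
(y → (x ↔ w)) ∨ (y ∧ x) = True ∨ U = True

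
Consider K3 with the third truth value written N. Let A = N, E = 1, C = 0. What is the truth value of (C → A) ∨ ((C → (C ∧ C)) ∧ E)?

1

C → A = 0 → N = 1
C ∧ C = 0 ∧ 0 = 0
C → (C ∧ C) = 0 → 0 = 1
(C → (C ∧ C)) ∧ E = 1 ∧ 1 = 1
(C → A) ∨ ((C → (C ∧ C)) ∧ E) = 1 ∨ 1 = 1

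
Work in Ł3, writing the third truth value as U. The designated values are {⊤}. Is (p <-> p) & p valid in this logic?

No

Countermodel: p=U gives U, which is not designated.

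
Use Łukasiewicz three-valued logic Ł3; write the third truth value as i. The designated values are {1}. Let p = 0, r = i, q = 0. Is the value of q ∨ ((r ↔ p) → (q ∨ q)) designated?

No

r ↔ p = i ↔ 0 = i  [1 − |½−0|]
q ∨ q = 0 ∨ 0 = 0
(r ↔ p) → (q ∨ q) = i → 0 = i
q ∨ ((r ↔ p) → (q ∨ q)) = 0 ∨ i = i
i ∉ {1}.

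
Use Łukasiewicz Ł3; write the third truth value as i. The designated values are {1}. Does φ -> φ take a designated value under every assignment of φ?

Yes

Every assignment of φ over {1, i, 0} gives a value in {1}.
In particular, with φ=i: φ -> φ = 1.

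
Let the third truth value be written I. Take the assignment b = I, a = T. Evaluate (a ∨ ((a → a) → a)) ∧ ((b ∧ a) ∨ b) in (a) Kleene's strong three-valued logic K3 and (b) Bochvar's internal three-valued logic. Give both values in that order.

In Kleene's strong three-valued logic K3: a → a = T → T = T
(a → a) → a = T → T = T
a ∨ ((a → a) → a) = T ∨ T = T
b ∧ a = I ∧ T = I
(b ∧ a) ∨ b = I ∨ I = I
(a ∨ ((a → a) → a)) ∧ ((b ∧ a) ∨ b) = T ∧ I = I
In Bochvar's internal three-valued logic: a → a = T → T = T
(a → a) → a = T → T = T
a ∨ ((a → a) → a) = T ∨ T = T
b ∧ a = I ∧ T = I
(b ∧ a) ∨ b = I ∨ I = I
(a ∨ ((a → a) → a)) ∧ ((b ∧ a) ∨ b) = T ∧ I = I

I; I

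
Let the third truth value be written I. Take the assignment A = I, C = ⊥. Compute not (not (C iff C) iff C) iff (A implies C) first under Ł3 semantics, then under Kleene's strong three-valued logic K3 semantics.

In Ł3: C iff C = ⊥ iff ⊥ = ⊤
not (C iff C) = not ⊤ = ⊥
not (C iff C) iff C = ⊥ iff ⊥ = ⊤
not (not (C iff C) iff C) = not ⊤ = ⊥
A implies C = I implies ⊥ = I
not (not (C iff C) iff C) iff (A implies C) = ⊥ iff I = I
In Kleene's strong three-valued logic K3: C iff C = ⊥ iff ⊥ = ⊤
not (C iff C) = not ⊤ = ⊥
not (C iff C) iff C = ⊥ iff ⊥ = ⊤
not (not (C iff C) iff C) = not ⊤ = ⊥
A implies C = I implies ⊥ = I  [not I or ⊥]
not (not (C iff C) iff C) iff (A implies C) = ⊥ iff I = I

I; I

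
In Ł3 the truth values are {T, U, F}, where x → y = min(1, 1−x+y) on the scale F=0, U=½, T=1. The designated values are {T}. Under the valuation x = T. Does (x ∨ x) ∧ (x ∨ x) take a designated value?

x ∨ x = T ∨ T = T
x ∨ x = T ∨ T = T
(x ∨ x) ∧ (x ∨ x) = T ∧ T = T
T ∈ {T}.

Yes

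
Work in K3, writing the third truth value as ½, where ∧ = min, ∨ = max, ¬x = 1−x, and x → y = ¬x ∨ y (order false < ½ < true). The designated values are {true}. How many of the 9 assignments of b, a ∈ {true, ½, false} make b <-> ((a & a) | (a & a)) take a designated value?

2

Designated under: (b=true, a=true); (b=false, a=false).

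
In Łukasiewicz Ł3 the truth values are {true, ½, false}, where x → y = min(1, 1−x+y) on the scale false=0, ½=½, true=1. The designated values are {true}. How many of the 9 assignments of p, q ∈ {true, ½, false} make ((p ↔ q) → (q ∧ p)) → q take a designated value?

6

Of the 9 assignments, 6 give a value in {true}.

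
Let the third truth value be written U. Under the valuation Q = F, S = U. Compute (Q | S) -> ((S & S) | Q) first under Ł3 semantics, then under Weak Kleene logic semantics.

In Ł3: Q | S = F | U = U
S & S = U & U = U
(S & S) | Q = U | F = U
(Q | S) -> ((S & S) | Q) = U -> U = T
In Weak Kleene logic: Q | S = F | U = U
S & S = U & U = U
(S & S) | Q = U | F = U
(Q | S) -> ((S & S) | Q) = U -> U = U  [any arg is the third value ⇒ result is the third value]
They differ because Ł3 and Weak Kleene logic treat U differently under the binary connectives.

T; U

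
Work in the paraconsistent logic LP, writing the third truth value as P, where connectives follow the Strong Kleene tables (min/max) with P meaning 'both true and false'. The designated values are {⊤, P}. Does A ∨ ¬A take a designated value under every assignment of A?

Every assignment of A over {⊤, P, ⊥} gives a value in {⊤, P}.
In particular, with A=P: A ∨ ¬A = P.

Yes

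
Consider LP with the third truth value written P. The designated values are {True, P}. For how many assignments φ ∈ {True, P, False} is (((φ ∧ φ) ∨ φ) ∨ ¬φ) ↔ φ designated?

2

φ=True: True ✓
φ=P: P ✓
φ=False: False ·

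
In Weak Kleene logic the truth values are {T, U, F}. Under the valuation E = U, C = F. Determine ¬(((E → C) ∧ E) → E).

U

E → C = U → F = U  [any arg is the third value ⇒ result is the third value]
(E → C) ∧ E = U ∧ U = U
((E → C) ∧ E) → E = U → U = U
¬(((E → C) ∧ E) → E) = ¬U = U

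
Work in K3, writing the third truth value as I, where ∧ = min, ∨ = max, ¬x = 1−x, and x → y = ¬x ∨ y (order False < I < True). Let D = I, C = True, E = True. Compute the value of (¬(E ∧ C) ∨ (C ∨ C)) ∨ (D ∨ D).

True

E ∧ C = True ∧ True = True
¬(E ∧ C) = ¬True = False
C ∨ C = True ∨ True = True
¬(E ∧ C) ∨ (C ∨ C) = False ∨ True = True
D ∨ D = I ∨ I = I
(¬(E ∧ C) ∨ (C ∨ C)) ∨ (D ∨ D) = True ∨ I = True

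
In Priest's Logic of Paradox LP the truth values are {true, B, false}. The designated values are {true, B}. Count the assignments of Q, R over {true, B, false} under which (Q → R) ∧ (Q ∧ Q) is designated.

Of the 9 assignments, 5 give a value in {true, B}.

5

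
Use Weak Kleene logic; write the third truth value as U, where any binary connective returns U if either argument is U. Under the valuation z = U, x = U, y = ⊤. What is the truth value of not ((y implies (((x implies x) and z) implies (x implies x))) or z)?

U

x implies x = U implies U = U
(x implies x) and z = U and U = U
x implies x = U implies U = U
((x implies x) and z) implies (x implies x) = U implies U = U
y implies (((x implies x) and z) implies (x implies x)) = ⊤ implies U = U
(y implies (((x implies x) and z) implies (x implies x))) or z = U or U = U
not ((y implies (((x implies x) and z) implies (x implies x))) or z) = not U = U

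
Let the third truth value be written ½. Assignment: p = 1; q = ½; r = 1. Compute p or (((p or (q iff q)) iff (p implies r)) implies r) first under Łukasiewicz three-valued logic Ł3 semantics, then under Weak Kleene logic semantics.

1; ½

In Łukasiewicz three-valued logic Ł3: q iff q = ½ iff ½ = 1
p or (q iff q) = 1 or 1 = 1
p implies r = 1 implies 1 = 1
(p or (q iff q)) iff (p implies r) = 1 iff 1 = 1
((p or (q iff q)) iff (p implies r)) implies r = 1 implies 1 = 1
p or (((p or (q iff q)) iff (p implies r)) implies r) = 1 or 1 = 1
In Weak Kleene logic: q iff q = ½ iff ½ = ½
p or (q iff q) = 1 or ½ = ½
p implies r = 1 implies 1 = 1
(p or (q iff q)) iff (p implies r) = ½ iff 1 = ½
((p or (q iff q)) iff (p implies r)) implies r = ½ implies 1 = ½
p or (((p or (q iff q)) iff (p implies r)) implies r) = 1 or ½ = ½
They differ because Łukasiewicz three-valued logic Ł3 and Weak Kleene logic treat ½ differently under the binary connectives.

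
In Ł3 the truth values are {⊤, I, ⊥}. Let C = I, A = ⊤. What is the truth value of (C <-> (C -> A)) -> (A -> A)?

C -> A = I -> ⊤ = ⊤
C <-> (C -> A) = I <-> ⊤ = I
A -> A = ⊤ -> ⊤ = ⊤
(C <-> (C -> A)) -> (A -> A) = I -> ⊤ = ⊤

⊤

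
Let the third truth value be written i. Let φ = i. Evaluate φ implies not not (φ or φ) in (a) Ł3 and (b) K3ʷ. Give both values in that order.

In Ł3: φ or φ = i or i = i
not (φ or φ) = not i = i
not not (φ or φ) = not i = i
φ implies not not (φ or φ) = i implies i = true
In K3ʷ: φ or φ = i or i = i
not (φ or φ) = not i = i
not not (φ or φ) = not i = i
φ implies not not (φ or φ) = i implies i = i  [any arg is the third value ⇒ result is the third value]
They differ because Ł3 and K3ʷ treat i differently under the binary connectives.

true; i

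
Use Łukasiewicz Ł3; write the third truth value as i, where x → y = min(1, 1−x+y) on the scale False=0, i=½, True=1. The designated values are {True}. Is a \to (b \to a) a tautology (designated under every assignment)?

Every assignment of a, b over {True, i, False} gives a value in {True}.
In particular, with a=i, b=i: a \to (b \to a) = True.

Yes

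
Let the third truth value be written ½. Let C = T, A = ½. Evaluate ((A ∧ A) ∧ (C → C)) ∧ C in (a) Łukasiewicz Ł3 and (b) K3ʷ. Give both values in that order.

In Łukasiewicz Ł3: A ∧ A = ½ ∧ ½ = ½
C → C = T → T = T
(A ∧ A) ∧ (C → C) = ½ ∧ T = ½
((A ∧ A) ∧ (C → C)) ∧ C = ½ ∧ T = ½
In K3ʷ: A ∧ A = ½ ∧ ½ = ½
C → C = T → T = T
(A ∧ A) ∧ (C → C) = ½ ∧ T = ½
((A ∧ A) ∧ (C → C)) ∧ C = ½ ∧ T = ½

½; ½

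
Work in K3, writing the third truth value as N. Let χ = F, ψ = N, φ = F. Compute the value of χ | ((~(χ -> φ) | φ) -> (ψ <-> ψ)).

χ -> φ = F -> F = T
~(χ -> φ) = ~T = F
~(χ -> φ) | φ = F | F = F
ψ <-> ψ = N <-> N = N
(~(χ -> φ) | φ) -> (ψ <-> ψ) = F -> N = T
χ | ((~(χ -> φ) | φ) -> (ψ <-> ψ)) = F | T = T

T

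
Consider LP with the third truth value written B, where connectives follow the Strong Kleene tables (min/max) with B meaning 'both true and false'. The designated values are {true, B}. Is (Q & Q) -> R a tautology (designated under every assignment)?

Countermodel: Q=true, R=false gives false, which is not designated.

No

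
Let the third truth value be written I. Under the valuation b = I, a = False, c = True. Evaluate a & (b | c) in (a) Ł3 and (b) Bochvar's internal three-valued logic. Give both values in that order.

False; I

In Ł3: b | c = I | True = True
a & (b | c) = False & True = False
In Bochvar's internal three-valued logic: b | c = I | True = I
a & (b | c) = False & I = I
They differ because Ł3 and Bochvar's internal three-valued logic treat I differently under the binary connectives.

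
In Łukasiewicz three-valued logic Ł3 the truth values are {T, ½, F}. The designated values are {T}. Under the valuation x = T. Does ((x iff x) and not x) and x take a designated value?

x iff x = T iff T = T
not x = not T = F
(x iff x) and not x = T and F = F
((x iff x) and not x) and x = F and T = F
F ∉ {T}.

No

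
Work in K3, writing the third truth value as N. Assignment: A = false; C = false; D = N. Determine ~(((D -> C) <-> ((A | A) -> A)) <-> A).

N

D -> C = N -> false = N  [~N | false]
A | A = false | false = false
(A | A) -> A = false -> false = true
(D -> C) <-> ((A | A) -> A) = N <-> true = N
((D -> C) <-> ((A | A) -> A)) <-> A = N <-> false = N
~(((D -> C) <-> ((A | A) -> A)) <-> A) = ~N = N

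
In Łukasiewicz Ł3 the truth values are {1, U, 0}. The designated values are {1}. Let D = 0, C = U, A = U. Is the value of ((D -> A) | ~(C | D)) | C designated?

Yes

D -> A = 0 -> U = 1  [min(1, 1−0+½)]
C | D = U | 0 = U
~(C | D) = ~U = U
(D -> A) | ~(C | D) = 1 | U = 1
((D -> A) | ~(C | D)) | C = 1 | U = 1
1 ∈ {1}.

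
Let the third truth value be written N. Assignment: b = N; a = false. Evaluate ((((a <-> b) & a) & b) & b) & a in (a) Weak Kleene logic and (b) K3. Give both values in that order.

In Weak Kleene logic: a <-> b = false <-> N = N
(a <-> b) & a = N & false = N
((a <-> b) & a) & b = N & N = N
(((a <-> b) & a) & b) & b = N & N = N
((((a <-> b) & a) & b) & b) & a = N & false = N
In K3: a <-> b = false <-> N = N
(a <-> b) & a = N & false = false
((a <-> b) & a) & b = false & N = false
(((a <-> b) & a) & b) & b = false & N = false
((((a <-> b) & a) & b) & b) & a = false & false = false
They differ because Weak Kleene logic and K3 treat N differently under the binary connectives.

N; false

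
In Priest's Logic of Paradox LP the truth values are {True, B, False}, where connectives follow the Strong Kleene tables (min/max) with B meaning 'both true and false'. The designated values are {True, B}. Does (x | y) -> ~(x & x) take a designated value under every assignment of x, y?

No

Countermodel: x=True, y=True gives False, which is not designated.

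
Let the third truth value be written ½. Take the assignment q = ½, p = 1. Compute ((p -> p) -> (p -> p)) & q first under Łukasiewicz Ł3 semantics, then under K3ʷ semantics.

In Łukasiewicz Ł3: p -> p = 1 -> 1 = 1
p -> p = 1 -> 1 = 1
(p -> p) -> (p -> p) = 1 -> 1 = 1
((p -> p) -> (p -> p)) & q = 1 & ½ = ½
In K3ʷ: p -> p = 1 -> 1 = 1
p -> p = 1 -> 1 = 1
(p -> p) -> (p -> p) = 1 -> 1 = 1
((p -> p) -> (p -> p)) & q = 1 & ½ = ½

½; ½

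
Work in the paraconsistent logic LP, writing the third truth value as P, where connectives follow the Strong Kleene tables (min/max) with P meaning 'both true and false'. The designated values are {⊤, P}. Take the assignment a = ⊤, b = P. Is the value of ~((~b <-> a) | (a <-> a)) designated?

No

~b = ~P = P
~b <-> a = P <-> ⊤ = P
a <-> a = ⊤ <-> ⊤ = ⊤
(~b <-> a) | (a <-> a) = P | ⊤ = ⊤
~((~b <-> a) | (a <-> a)) = ~⊤ = ⊥
⊥ ∉ {⊤, P}.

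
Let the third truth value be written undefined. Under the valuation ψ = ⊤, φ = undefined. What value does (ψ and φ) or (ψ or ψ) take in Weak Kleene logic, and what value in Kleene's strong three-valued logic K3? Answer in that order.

undefined; ⊤

In Weak Kleene logic: ψ and φ = ⊤ and undefined = undefined
ψ or ψ = ⊤ or ⊤ = ⊤
(ψ and φ) or (ψ or ψ) = undefined or ⊤ = undefined
In Kleene's strong three-valued logic K3: ψ and φ = ⊤ and undefined = undefined
ψ or ψ = ⊤ or ⊤ = ⊤
(ψ and φ) or (ψ or ψ) = undefined or ⊤ = ⊤
They differ because Weak Kleene logic and Kleene's strong three-valued logic K3 treat undefined differently under the binary connectives.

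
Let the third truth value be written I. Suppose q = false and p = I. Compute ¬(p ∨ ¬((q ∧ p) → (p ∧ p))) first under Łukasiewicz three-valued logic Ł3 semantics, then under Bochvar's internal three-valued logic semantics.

I; I

In Łukasiewicz three-valued logic Ł3: q ∧ p = false ∧ I = false
p ∧ p = I ∧ I = I
(q ∧ p) → (p ∧ p) = false → I = true
¬((q ∧ p) → (p ∧ p)) = ¬true = false
p ∨ ¬((q ∧ p) → (p ∧ p)) = I ∨ false = I
¬(p ∨ ¬((q ∧ p) → (p ∧ p))) = ¬I = I
In Bochvar's internal three-valued logic: q ∧ p = false ∧ I = I
p ∧ p = I ∧ I = I
(q ∧ p) → (p ∧ p) = I → I = I
¬((q ∧ p) → (p ∧ p)) = ¬I = I
p ∨ ¬((q ∧ p) → (p ∧ p)) = I ∨ I = I
¬(p ∨ ¬((q ∧ p) → (p ∧ p))) = ¬I = I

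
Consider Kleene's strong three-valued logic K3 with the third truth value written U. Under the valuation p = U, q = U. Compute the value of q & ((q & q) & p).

q & q = U & U = U
(q & q) & p = U & U = U
q & ((q & q) & p) = U & U = U

U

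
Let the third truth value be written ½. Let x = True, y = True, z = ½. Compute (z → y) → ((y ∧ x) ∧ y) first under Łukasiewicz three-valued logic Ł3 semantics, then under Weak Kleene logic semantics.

In Łukasiewicz three-valued logic Ł3: z → y = ½ → True = True  [min(1, 1−½+1)]
y ∧ x = True ∧ True = True
(y ∧ x) ∧ y = True ∧ True = True
(z → y) → ((y ∧ x) ∧ y) = True → True = True
In Weak Kleene logic: z → y = ½ → True = ½  [any arg is the third value ⇒ result is the third value]
y ∧ x = True ∧ True = True
(y ∧ x) ∧ y = True ∧ True = True
(z → y) → ((y ∧ x) ∧ y) = ½ → True = ½
They differ because Łukasiewicz three-valued logic Ł3 and Weak Kleene logic treat ½ differently under the binary connectives.

True; ½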